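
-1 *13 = -13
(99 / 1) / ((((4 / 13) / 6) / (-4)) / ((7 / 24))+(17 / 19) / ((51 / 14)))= 513513 / 1046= 490.93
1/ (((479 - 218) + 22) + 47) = 1/ 330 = 0.00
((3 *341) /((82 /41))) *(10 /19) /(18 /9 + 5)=5115 /133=38.46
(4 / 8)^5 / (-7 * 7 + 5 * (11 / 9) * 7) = -9 / 1792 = -0.01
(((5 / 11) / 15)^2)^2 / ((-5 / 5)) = -1 / 1185921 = -0.00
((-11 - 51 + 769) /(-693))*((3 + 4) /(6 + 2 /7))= -4949 /4356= -1.14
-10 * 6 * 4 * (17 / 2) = -2040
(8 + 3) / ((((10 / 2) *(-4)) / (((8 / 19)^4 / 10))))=-5632 / 3258025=-0.00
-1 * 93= -93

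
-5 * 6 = -30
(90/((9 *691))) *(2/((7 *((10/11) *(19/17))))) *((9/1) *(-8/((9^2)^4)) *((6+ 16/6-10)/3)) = 11968/3956122800063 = 0.00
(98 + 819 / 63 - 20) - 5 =86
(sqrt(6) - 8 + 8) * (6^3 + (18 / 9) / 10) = 1081 * sqrt(6) / 5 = 529.58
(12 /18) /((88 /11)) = 1 /12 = 0.08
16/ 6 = 8/ 3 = 2.67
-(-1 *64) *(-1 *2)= -128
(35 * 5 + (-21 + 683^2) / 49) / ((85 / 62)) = 29452666 / 4165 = 7071.47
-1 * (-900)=900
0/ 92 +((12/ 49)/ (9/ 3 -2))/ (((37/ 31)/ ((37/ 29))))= 372/ 1421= 0.26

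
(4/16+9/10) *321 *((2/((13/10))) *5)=36915/13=2839.62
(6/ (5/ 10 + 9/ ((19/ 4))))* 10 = 25.05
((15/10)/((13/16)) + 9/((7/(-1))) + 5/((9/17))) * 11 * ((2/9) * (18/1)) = 360536/819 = 440.21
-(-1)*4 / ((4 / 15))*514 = 7710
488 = 488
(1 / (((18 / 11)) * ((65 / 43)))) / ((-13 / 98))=-23177 / 7605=-3.05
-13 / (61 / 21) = -273 / 61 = -4.48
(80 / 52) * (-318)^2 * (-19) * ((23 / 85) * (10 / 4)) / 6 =-73651980 / 221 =-333266.88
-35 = -35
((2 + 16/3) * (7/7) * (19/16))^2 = 43681/576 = 75.84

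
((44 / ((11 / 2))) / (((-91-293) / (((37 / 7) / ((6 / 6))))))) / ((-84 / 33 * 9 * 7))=407 / 592704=0.00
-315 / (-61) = 315 / 61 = 5.16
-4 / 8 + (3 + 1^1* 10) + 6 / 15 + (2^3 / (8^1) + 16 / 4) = 179 / 10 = 17.90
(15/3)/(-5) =-1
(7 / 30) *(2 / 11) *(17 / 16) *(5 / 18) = 119 / 9504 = 0.01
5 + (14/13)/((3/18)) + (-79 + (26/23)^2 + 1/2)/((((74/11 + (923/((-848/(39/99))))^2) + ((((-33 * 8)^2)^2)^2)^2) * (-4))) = 34365633538075009918180513347823195317462867465663557/2998343865738088113666756198132225094803125443532317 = 11.46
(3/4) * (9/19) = 27/76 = 0.36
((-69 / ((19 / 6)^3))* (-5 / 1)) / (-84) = -6210 / 48013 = -0.13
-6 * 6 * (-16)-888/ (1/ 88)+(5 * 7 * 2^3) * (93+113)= -19888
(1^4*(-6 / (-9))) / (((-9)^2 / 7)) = 14 / 243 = 0.06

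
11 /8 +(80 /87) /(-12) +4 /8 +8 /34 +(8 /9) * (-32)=-937477 /35496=-26.41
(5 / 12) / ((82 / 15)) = 25 / 328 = 0.08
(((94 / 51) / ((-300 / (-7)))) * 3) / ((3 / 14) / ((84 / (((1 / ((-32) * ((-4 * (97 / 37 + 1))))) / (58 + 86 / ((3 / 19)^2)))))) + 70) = 34915141402624 / 18943321399720575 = 0.00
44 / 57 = 0.77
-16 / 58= -8 / 29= -0.28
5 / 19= 0.26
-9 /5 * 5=-9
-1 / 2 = -0.50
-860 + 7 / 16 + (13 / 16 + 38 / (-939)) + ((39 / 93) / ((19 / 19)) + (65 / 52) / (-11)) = -549771917 / 640398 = -858.48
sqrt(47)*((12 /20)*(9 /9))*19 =57*sqrt(47) /5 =78.15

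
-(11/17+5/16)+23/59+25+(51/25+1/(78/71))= 27.38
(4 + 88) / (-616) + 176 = 27081 / 154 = 175.85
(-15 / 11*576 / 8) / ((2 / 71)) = -38340 / 11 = -3485.45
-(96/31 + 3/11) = -1149/341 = -3.37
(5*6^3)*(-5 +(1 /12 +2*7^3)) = 735570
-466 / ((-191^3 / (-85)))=-0.01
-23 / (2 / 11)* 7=-1771 / 2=-885.50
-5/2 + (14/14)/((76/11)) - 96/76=-275/76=-3.62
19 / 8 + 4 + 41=379 / 8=47.38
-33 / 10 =-3.30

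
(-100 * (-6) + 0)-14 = 586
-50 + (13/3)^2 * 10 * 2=2930/9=325.56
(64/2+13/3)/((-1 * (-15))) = 2.42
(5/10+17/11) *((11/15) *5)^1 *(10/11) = 75/11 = 6.82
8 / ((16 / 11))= 11 / 2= 5.50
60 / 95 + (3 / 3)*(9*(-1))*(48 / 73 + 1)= -19815 / 1387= -14.29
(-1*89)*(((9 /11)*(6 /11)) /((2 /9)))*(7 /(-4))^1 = 151389 /484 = 312.79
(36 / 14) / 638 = 9 / 2233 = 0.00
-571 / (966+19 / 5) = -2855 / 4849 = -0.59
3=3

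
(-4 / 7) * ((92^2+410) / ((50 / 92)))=-9330.38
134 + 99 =233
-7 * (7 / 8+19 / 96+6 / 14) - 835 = -81169 / 96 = -845.51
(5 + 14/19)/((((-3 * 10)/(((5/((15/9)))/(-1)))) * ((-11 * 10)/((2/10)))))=-109/104500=-0.00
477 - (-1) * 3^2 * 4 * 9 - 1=800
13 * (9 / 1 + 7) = 208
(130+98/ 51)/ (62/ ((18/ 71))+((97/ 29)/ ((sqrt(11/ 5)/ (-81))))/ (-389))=31094613859372932/ 57642829835239571 -8050523158476*sqrt(55)/ 57642829835239571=0.54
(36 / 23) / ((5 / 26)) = 936 / 115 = 8.14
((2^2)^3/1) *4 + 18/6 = 259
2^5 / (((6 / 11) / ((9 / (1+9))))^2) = 2178 / 25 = 87.12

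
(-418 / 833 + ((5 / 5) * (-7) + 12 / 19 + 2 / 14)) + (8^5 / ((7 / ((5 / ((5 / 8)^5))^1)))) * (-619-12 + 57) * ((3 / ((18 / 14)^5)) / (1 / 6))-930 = -46841746999406337904 / 64900591875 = -721746068.04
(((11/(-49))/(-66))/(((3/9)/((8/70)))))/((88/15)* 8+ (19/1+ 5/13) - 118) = -39/1728377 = -0.00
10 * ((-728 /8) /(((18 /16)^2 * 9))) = -79.89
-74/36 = -37/18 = -2.06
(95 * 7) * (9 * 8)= 47880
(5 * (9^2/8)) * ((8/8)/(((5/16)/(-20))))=-3240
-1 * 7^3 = -343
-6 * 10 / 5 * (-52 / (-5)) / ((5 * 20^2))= -39 / 625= -0.06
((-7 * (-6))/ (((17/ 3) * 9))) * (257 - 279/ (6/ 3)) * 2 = 3290/ 17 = 193.53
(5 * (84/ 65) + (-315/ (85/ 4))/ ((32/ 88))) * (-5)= 37905/ 221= 171.52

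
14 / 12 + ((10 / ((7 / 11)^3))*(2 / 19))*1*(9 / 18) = 125479 / 39102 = 3.21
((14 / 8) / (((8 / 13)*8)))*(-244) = -5551 / 64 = -86.73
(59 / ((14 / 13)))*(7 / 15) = 25.57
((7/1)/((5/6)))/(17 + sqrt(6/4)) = 1428/2875 - 42 * sqrt(6)/2875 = 0.46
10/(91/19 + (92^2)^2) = 38/272229343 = 0.00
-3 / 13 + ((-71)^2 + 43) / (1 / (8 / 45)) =528601 / 585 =903.59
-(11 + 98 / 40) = -269 / 20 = -13.45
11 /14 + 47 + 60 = 1509 /14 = 107.79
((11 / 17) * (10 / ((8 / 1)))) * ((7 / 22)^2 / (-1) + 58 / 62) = 62585 / 92752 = 0.67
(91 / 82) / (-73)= -0.02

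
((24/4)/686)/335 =3/114905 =0.00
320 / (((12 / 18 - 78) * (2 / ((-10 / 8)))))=75 / 29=2.59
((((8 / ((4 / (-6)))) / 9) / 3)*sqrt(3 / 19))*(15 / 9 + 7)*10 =-1040*sqrt(57) / 513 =-15.31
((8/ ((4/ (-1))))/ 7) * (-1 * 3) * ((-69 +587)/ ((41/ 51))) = 22644/ 41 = 552.29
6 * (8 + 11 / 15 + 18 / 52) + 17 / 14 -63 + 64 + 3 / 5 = 10427 / 182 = 57.29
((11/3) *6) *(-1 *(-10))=220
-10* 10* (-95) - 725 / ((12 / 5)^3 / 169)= 1100375 / 1728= 636.79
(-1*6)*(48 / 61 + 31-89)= 20940 / 61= 343.28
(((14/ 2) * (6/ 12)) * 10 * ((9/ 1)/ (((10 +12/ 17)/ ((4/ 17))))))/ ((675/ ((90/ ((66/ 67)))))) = 134/ 143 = 0.94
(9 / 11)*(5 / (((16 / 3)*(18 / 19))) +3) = 1149 / 352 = 3.26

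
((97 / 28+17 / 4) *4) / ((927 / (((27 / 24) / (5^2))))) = 27 / 18025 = 0.00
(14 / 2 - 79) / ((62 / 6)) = -216 / 31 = -6.97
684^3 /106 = 3018995.32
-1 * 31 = -31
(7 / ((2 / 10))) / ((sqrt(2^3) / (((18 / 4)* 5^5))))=984375* sqrt(2) / 8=174014.56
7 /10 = 0.70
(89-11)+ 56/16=163/2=81.50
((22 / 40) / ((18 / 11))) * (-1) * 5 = -121 / 72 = -1.68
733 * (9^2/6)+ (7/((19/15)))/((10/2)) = 376071/38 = 9896.61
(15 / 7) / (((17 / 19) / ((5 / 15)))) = 95 / 119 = 0.80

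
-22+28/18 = -184/9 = -20.44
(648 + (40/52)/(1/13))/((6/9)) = 987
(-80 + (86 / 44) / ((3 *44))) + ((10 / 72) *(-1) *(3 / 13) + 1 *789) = 8921839 / 12584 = 708.98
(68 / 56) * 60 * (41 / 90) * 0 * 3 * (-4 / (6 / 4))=0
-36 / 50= -0.72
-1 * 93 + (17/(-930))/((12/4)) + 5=-88.01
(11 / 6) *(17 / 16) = 187 / 96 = 1.95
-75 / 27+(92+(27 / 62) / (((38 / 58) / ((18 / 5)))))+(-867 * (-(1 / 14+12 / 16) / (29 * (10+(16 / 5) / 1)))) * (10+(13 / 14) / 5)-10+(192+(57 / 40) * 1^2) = 1948799678317 / 6628794480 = 293.99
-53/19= -2.79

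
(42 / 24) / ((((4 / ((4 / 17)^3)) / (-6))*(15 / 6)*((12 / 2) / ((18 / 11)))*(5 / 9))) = -9072 / 1351075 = -0.01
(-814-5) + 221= -598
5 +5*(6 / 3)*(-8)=-75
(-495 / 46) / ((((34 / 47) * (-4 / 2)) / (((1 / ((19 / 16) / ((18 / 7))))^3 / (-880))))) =-78941952 / 919881067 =-0.09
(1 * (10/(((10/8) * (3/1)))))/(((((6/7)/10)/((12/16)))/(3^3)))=630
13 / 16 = 0.81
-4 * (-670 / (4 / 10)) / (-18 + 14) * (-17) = 28475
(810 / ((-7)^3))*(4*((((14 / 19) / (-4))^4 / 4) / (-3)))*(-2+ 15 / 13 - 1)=-2835 / 1694173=-0.00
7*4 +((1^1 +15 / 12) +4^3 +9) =413 / 4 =103.25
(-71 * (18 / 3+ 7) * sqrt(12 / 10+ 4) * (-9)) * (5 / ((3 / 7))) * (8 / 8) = 19383 * sqrt(130) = 221000.20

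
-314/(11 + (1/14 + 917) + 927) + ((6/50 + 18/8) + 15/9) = 3348009/865700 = 3.87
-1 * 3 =-3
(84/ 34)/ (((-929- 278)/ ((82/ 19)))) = -3444/ 389861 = -0.01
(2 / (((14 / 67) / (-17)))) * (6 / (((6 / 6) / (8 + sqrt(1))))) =-61506 / 7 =-8786.57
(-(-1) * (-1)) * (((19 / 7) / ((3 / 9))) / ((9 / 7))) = -19 / 3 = -6.33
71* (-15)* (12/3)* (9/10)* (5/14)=-9585/7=-1369.29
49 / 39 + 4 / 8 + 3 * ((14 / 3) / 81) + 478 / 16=267919 / 8424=31.80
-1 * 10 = -10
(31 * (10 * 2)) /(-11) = -620 /11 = -56.36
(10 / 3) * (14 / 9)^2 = 1960 / 243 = 8.07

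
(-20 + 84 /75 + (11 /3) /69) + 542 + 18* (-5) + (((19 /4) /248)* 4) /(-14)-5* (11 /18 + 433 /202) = 419.39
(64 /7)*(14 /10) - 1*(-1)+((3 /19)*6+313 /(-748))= 14.33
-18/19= -0.95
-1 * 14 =-14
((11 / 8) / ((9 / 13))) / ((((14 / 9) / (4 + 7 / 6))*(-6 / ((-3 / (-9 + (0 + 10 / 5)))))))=-4433 / 9408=-0.47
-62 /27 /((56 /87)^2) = -26071 /4704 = -5.54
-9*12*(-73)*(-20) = -157680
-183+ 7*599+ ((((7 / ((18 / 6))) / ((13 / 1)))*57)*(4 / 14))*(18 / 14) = 4013.76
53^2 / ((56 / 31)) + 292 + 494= 131095 / 56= 2340.98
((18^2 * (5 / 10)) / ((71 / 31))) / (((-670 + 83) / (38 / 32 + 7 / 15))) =-332289 / 1667080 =-0.20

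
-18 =-18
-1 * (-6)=6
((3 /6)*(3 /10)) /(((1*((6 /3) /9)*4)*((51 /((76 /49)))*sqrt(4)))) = 171 /66640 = 0.00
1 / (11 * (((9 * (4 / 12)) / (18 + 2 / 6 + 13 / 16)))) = 919 / 1584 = 0.58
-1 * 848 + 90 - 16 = -774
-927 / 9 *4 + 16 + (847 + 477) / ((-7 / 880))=-1167892 / 7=-166841.71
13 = 13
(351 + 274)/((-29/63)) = -39375/29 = -1357.76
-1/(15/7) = -7/15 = -0.47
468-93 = 375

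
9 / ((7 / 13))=117 / 7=16.71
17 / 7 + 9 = 80 / 7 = 11.43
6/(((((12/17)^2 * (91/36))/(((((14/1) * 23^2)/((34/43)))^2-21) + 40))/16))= 608493118368/91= 6686737564.48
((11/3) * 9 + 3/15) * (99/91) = 16434/455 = 36.12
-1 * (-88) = 88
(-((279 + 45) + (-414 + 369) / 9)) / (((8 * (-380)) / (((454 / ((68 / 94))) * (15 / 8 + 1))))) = 78278453 / 413440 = 189.33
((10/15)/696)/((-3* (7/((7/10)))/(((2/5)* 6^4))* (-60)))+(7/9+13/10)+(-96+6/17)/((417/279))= -9546568241/154185750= -61.92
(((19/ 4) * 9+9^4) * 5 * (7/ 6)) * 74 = 11402475/ 4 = 2850618.75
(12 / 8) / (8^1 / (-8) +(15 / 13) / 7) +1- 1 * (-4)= 487 / 152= 3.20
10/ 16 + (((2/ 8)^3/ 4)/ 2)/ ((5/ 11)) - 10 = -23989/ 2560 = -9.37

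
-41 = -41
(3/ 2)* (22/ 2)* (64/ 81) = 352/ 27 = 13.04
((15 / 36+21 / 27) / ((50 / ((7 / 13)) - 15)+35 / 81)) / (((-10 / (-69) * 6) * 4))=0.00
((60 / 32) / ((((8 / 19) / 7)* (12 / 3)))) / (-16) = -0.49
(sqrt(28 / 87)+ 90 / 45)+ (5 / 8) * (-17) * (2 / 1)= -77 / 4+ 2 * sqrt(609) / 87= -18.68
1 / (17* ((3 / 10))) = 10 / 51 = 0.20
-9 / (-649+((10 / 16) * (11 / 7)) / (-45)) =4536 / 327107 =0.01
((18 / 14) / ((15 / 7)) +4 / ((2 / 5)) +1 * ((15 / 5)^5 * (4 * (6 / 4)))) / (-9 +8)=-7343 / 5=-1468.60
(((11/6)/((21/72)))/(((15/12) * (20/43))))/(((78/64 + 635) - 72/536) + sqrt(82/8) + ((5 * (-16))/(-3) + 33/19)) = 18776191343074176/1153988375698834375 - 14128316319744 * sqrt(41)/1153988375698834375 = 0.02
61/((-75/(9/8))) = -0.92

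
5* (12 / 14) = 30 / 7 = 4.29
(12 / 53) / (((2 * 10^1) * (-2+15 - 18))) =-3 / 1325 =-0.00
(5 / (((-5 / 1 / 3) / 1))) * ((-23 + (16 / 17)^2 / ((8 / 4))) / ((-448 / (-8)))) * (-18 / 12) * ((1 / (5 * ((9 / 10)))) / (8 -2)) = -2173 / 32368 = -0.07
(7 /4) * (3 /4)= 21 /16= 1.31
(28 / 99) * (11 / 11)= 28 / 99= 0.28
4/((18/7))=14/9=1.56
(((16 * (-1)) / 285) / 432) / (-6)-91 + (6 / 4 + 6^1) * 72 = 449.00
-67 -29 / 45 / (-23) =-69316 / 1035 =-66.97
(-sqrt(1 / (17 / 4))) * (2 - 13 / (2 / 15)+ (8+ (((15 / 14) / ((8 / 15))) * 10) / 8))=38075 * sqrt(17) / 3808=41.23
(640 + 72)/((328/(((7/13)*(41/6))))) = 623/78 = 7.99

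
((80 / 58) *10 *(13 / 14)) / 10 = 260 / 203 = 1.28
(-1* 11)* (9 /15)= -33 /5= -6.60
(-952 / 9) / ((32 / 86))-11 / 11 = -5135 / 18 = -285.28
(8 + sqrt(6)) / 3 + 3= sqrt(6) / 3 + 17 / 3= 6.48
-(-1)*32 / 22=16 / 11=1.45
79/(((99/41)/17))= 55063/99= 556.19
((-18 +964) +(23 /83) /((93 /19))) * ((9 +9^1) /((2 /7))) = 59601.57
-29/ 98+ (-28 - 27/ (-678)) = -156454/ 5537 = -28.26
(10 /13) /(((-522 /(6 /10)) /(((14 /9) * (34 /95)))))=-476 /967005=-0.00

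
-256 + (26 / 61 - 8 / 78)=-608254 / 2379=-255.68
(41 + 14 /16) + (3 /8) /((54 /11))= 6041 /144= 41.95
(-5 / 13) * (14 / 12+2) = -95 / 78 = -1.22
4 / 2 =2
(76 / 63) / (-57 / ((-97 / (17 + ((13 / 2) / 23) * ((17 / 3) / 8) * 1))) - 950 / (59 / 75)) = -8424256 / 8362597887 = -0.00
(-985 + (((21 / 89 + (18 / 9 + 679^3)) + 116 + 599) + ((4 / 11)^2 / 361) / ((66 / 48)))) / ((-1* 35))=-13387029345327832 / 1496729465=-8944187.75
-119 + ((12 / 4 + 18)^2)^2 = 194362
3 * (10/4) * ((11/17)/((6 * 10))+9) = 9191/136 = 67.58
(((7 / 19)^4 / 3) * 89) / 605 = 213689 / 236532615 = 0.00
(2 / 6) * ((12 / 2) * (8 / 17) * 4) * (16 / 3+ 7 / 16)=1108 / 51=21.73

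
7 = 7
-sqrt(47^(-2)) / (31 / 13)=-13 / 1457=-0.01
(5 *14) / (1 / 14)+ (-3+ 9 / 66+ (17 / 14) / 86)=12941381 / 13244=977.15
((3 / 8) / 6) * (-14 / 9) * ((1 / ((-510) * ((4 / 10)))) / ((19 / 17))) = 7 / 16416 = 0.00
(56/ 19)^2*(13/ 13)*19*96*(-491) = -147818496/ 19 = -7779920.84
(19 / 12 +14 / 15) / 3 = 151 / 180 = 0.84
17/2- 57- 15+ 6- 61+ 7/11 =-2593/22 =-117.86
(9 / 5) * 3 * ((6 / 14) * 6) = 486 / 35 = 13.89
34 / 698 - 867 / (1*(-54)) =101167 / 6282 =16.10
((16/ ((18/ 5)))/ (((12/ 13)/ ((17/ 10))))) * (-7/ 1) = -1547/ 27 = -57.30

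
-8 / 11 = -0.73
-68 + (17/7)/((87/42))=-1938/29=-66.83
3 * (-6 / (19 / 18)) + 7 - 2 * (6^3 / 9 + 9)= -1445 / 19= -76.05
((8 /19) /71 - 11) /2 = -14831 /2698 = -5.50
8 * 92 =736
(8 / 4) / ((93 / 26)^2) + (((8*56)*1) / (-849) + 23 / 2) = 54478405 / 4895334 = 11.13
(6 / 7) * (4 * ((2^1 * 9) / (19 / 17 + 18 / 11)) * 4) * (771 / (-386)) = -124568928 / 695765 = -179.04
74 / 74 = 1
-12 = -12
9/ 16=0.56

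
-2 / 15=-0.13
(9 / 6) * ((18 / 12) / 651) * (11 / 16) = 33 / 13888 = 0.00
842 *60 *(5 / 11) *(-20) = -5052000 / 11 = -459272.73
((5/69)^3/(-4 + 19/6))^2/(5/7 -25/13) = -22750/131899977099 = -0.00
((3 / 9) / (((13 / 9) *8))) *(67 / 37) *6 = 603 / 1924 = 0.31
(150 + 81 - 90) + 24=165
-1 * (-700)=700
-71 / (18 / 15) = -355 / 6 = -59.17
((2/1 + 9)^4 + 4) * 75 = 1098375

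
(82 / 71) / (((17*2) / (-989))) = -40549 / 1207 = -33.59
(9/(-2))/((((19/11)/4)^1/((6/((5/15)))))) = -3564/19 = -187.58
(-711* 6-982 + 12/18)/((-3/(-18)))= -31484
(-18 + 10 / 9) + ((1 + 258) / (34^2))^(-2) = 1830712 / 603729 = 3.03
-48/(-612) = 4/51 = 0.08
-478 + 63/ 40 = -19057/ 40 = -476.42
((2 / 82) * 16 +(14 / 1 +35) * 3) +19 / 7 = 43080 / 287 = 150.10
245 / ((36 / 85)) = 20825 / 36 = 578.47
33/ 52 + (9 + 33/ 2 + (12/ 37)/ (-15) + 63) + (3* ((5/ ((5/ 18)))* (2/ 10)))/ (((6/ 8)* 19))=16426601/ 182780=89.87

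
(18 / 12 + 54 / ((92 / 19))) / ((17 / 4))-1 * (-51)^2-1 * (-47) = -997450 / 391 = -2551.02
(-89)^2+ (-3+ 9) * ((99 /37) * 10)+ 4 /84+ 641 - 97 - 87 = 6634483 /777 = 8538.59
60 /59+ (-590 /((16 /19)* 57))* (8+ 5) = -224825 /1416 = -158.77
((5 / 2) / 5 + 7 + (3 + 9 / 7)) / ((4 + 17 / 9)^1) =1485 / 742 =2.00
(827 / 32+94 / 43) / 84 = 38569 / 115584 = 0.33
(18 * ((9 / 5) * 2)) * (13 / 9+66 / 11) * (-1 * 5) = -2412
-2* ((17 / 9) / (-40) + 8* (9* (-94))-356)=14248.09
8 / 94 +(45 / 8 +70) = 28467 / 376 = 75.71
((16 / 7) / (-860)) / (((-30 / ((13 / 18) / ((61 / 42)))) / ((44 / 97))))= 1144 / 57246975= 0.00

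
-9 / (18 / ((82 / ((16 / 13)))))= -33.31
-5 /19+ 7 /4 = 113 /76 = 1.49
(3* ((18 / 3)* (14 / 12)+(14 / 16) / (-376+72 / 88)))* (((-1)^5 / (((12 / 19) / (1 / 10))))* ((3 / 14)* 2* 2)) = -376257 / 132064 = -2.85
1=1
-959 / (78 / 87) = -27811 / 26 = -1069.65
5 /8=0.62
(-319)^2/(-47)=-101761/47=-2165.13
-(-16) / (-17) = -16 / 17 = -0.94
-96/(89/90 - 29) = 8640/2521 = 3.43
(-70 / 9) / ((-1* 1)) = 70 / 9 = 7.78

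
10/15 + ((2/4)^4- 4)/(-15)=223/240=0.93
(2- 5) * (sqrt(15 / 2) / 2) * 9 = -27 * sqrt(30) / 4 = -36.97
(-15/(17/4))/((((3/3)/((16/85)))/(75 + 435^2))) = -36345600/289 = -125763.32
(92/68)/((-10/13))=-299/170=-1.76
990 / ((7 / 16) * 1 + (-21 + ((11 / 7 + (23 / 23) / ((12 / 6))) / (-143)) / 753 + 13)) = -2387889504 / 18240869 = -130.91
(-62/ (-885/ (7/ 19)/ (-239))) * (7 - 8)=103726/ 16815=6.17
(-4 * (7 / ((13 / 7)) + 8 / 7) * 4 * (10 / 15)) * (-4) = 19072 / 91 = 209.58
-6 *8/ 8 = -6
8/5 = 1.60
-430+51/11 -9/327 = -510044/1199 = -425.39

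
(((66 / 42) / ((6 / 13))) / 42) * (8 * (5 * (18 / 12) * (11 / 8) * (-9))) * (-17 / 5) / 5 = 80223 / 1960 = 40.93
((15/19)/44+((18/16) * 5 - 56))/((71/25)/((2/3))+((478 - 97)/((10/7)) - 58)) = -2104925/8901728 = -0.24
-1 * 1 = -1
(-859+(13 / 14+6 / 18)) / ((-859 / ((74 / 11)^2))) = 8966950 / 198429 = 45.19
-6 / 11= -0.55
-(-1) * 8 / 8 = 1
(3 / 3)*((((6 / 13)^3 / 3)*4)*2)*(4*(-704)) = -1622016 / 2197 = -738.29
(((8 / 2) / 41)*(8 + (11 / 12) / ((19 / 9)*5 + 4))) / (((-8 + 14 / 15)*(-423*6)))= 0.00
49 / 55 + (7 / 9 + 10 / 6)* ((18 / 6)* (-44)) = -53093 / 165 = -321.78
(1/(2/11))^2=121/4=30.25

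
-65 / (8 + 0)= -65 / 8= -8.12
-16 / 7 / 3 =-16 / 21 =-0.76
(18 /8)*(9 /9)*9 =81 /4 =20.25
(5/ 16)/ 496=5/ 7936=0.00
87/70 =1.24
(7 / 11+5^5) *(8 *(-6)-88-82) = -7495276 / 11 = -681388.73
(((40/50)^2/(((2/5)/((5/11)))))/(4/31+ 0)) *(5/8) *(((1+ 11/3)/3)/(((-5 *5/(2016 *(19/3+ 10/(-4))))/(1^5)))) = -279496/165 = -1693.92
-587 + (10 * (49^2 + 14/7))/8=9667/4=2416.75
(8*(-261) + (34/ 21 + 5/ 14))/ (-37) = 87613/ 1554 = 56.38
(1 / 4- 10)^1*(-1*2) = 39 / 2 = 19.50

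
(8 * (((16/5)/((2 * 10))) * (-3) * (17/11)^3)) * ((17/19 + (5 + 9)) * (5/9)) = -117.29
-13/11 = -1.18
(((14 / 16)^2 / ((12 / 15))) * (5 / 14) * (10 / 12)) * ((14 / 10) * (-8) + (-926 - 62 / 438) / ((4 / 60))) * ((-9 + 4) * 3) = 4440373875 / 74752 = 59401.41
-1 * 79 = -79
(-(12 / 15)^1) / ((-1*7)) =4 / 35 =0.11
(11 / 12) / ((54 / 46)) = 253 / 324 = 0.78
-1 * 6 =-6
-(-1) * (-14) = -14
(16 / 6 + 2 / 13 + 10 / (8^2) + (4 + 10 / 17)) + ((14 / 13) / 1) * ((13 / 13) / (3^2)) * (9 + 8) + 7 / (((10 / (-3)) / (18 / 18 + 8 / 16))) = 2052389 / 318240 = 6.45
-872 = -872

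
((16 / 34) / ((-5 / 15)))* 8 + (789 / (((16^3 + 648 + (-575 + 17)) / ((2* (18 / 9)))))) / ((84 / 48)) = -2705688 / 249067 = -10.86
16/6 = 2.67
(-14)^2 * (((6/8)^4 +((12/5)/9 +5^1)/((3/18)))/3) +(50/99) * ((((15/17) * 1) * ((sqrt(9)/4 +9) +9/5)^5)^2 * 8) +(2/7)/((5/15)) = 825936036576941162161711/6214656000000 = 132901328179.22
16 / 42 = 8 / 21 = 0.38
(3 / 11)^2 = 9 / 121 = 0.07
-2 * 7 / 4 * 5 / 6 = -35 / 12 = -2.92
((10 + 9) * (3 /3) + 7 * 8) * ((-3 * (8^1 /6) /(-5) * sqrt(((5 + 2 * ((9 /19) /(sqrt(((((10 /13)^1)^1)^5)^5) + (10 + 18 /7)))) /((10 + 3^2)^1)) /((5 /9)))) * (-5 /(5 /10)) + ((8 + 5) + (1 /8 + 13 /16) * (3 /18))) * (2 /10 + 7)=-1296 * sqrt(1662500000000000 * sqrt(130) + 6425495386354647395) /(19 * sqrt(875000000000 * sqrt(130) + 3331626172514783)) + 56835 /8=4108.89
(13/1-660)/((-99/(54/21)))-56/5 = 2158/385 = 5.61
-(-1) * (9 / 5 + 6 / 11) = 129 / 55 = 2.35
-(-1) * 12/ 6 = 2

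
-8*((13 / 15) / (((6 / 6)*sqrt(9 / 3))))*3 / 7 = -1.72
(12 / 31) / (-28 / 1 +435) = 12 / 12617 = 0.00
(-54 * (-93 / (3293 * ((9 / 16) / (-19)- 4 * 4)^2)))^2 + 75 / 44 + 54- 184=-3137908306359882893591839 / 24458459413713727292836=-128.30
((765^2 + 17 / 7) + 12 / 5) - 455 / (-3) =61465057 / 105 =585381.50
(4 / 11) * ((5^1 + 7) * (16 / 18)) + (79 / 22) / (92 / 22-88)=233425 / 60852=3.84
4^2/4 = 4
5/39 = 0.13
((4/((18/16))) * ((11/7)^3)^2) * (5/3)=283449760/3176523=89.23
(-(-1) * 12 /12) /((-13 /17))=-17 /13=-1.31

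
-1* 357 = -357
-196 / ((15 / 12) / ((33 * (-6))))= 155232 / 5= 31046.40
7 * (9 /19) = 63 /19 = 3.32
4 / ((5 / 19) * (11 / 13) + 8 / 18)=8892 / 1483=6.00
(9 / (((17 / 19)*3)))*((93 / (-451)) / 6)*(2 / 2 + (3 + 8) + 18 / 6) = -26505 / 15334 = -1.73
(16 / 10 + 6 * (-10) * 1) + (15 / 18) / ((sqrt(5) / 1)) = -292 / 5 + sqrt(5) / 6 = -58.03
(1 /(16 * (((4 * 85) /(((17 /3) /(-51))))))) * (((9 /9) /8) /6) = -1 /2350080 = -0.00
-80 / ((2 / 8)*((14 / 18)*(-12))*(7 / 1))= 240 / 49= 4.90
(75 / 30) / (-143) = -5 / 286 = -0.02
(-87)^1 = -87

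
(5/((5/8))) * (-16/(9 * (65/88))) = -11264/585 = -19.25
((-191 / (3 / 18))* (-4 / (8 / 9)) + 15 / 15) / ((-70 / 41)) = -105739 / 35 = -3021.11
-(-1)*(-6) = -6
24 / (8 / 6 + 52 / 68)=1224 / 107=11.44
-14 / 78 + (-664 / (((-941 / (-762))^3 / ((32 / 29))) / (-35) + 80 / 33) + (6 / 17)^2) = -40802941385242040359 / 145945086333414771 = -279.58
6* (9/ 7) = 7.71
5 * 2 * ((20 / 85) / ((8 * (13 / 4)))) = 20 / 221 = 0.09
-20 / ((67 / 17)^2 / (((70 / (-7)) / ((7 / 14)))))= 25.75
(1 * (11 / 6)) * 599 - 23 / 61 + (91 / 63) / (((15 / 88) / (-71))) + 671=19222637 / 16470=1167.13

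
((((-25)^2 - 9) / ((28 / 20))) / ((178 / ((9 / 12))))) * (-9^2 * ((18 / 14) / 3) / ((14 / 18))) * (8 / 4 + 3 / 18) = -1563705 / 8722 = -179.28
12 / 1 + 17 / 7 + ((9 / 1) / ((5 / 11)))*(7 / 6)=2627 / 70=37.53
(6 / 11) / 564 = 1 / 1034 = 0.00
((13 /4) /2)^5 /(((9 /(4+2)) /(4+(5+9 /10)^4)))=4513943037773 /491520000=9183.64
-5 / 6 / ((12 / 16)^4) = -640 / 243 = -2.63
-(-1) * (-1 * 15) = -15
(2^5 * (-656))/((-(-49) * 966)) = -0.44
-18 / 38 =-9 / 19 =-0.47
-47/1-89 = -136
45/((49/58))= 2610/49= 53.27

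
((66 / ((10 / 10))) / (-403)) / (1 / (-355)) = 23430 / 403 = 58.14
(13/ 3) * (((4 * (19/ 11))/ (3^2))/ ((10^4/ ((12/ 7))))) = 247/ 433125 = 0.00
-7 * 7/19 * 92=-4508/19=-237.26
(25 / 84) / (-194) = -25 / 16296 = -0.00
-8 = -8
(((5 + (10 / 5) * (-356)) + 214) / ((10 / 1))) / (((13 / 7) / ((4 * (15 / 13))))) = -20706 / 169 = -122.52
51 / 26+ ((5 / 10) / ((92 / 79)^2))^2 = 7813559245 / 3725243392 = 2.10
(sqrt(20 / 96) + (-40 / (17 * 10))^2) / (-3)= -sqrt(30) / 36- 16 / 867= -0.17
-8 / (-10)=0.80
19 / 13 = 1.46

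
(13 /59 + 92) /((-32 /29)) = -157789 /1888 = -83.57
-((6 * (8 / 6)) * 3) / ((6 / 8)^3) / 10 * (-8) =2048 / 45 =45.51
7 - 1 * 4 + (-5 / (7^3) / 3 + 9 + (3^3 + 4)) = 44242 / 1029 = 43.00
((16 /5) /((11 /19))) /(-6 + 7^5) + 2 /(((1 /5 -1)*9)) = -4614803 /16632990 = -0.28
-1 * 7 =-7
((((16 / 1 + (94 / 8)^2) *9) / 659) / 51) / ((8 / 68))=7395 / 21088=0.35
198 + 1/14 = 2773/14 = 198.07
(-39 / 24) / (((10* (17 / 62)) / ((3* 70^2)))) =-296205 / 34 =-8711.91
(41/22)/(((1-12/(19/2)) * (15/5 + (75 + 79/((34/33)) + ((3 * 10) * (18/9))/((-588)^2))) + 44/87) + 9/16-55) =-7376774776/374595308263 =-0.02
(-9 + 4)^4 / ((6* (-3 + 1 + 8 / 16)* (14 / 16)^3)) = -320000 / 3087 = -103.66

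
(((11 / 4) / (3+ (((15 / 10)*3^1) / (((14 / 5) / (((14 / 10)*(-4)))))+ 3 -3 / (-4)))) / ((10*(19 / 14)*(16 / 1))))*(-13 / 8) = 1001 / 109440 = 0.01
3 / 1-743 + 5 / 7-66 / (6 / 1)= -5252 / 7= -750.29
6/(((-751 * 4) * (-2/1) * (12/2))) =1/6008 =0.00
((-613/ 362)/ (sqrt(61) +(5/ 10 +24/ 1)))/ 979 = -30037/ 382218243 +1226 * sqrt(61)/ 382218243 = -0.00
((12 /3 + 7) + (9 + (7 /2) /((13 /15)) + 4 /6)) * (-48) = -1185.85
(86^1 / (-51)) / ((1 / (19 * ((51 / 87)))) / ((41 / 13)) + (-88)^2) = -66994 / 307662507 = -0.00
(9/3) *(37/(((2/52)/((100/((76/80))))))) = 5772000/19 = 303789.47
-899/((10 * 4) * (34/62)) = -27869/680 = -40.98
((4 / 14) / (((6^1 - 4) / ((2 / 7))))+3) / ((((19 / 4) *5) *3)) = 596 / 13965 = 0.04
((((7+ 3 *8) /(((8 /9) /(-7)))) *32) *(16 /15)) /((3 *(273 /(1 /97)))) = -1984 /18915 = -0.10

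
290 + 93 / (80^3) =148480093 / 512000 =290.00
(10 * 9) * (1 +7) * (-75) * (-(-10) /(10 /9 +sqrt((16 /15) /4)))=-30375000 /49 +3645000 * sqrt(15) /49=-331795.42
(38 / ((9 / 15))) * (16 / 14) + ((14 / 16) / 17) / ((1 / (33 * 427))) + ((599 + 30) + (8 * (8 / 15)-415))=14507333 / 14280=1015.92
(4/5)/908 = 1/1135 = 0.00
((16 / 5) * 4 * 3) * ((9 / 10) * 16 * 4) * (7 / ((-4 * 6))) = -16128 / 25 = -645.12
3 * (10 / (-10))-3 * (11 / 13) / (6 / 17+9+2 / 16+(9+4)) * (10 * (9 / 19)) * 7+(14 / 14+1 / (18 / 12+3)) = -12509408 / 2265237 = -5.52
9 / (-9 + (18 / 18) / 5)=-45 / 44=-1.02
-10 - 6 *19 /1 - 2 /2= -125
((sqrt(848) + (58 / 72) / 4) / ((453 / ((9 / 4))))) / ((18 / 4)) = 29 / 130464 + 2 * sqrt(53) / 453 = 0.03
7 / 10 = 0.70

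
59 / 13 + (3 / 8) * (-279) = -10409 / 104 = -100.09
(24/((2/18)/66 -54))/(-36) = 396/32075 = 0.01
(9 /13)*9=81 /13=6.23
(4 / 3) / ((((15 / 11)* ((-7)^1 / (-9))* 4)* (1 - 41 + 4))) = -11 / 1260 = -0.01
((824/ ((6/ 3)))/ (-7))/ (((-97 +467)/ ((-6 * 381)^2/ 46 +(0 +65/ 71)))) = -38216554118/ 2114735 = -18071.56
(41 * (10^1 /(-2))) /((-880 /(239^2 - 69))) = 584783 /44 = 13290.52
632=632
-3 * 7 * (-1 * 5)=105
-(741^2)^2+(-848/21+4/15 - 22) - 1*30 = -301489944653.11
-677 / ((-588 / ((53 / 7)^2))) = 1901693 / 28812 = 66.00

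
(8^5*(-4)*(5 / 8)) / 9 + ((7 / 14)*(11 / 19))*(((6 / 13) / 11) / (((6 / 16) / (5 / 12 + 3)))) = -20233994 / 2223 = -9102.11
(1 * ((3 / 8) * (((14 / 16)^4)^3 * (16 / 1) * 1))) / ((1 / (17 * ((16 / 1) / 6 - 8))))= -235301882417 / 2147483648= -109.57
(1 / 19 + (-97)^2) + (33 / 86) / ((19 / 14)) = 7687427 / 817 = 9409.34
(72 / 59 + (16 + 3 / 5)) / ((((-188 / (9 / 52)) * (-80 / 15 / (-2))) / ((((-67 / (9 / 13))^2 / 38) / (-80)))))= 306782749 / 16185446400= 0.02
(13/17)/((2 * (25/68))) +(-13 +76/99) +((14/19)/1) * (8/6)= -480119/47025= -10.21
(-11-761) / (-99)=772 / 99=7.80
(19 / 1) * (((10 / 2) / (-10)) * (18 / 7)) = -171 / 7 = -24.43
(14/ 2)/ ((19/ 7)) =49/ 19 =2.58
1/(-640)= -1/640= -0.00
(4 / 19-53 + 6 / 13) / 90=-2585 / 4446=-0.58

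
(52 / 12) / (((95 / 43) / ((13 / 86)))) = 0.30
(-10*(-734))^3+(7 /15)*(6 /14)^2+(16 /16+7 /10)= 5536256656025 /14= 395446904001.79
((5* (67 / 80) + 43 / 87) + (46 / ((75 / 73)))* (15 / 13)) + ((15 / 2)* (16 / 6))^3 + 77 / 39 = 729116581 / 90480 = 8058.32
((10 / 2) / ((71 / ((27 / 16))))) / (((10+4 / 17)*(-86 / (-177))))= 0.02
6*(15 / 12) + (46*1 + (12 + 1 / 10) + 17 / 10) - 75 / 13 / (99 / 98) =264217 / 4290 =61.59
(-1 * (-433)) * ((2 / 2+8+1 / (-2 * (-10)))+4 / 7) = 583251 / 140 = 4166.08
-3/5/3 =-1/5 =-0.20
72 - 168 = -96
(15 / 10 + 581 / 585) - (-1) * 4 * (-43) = -198323 / 1170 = -169.51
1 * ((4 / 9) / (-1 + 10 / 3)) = 4 / 21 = 0.19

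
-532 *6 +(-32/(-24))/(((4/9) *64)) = -204285/64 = -3191.95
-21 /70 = -3 /10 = -0.30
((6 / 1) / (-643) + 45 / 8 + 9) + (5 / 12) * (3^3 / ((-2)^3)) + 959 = 20004181 / 20576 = 972.21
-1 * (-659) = 659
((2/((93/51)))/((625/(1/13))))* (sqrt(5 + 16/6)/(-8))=-17* sqrt(69)/3022500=-0.00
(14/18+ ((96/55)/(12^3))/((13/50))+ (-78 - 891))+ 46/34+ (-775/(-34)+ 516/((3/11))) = 41479465/43758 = 947.93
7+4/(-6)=19/3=6.33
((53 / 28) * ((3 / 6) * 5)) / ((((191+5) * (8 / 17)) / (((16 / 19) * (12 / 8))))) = 13515 / 208544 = 0.06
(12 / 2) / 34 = 3 / 17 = 0.18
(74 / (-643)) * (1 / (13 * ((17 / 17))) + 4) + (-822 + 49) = -6465429 / 8359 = -773.47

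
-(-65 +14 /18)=578 /9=64.22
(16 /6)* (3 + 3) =16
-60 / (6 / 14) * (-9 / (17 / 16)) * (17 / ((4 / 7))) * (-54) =-1905120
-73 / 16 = -4.56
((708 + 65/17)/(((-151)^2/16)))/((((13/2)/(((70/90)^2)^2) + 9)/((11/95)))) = 10227184352/4732239587265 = 0.00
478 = 478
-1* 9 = -9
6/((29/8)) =48/29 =1.66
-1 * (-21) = 21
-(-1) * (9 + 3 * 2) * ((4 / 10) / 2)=3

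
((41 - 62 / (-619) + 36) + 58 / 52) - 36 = 679417 / 16094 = 42.22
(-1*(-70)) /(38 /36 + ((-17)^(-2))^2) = 105236460 /1586917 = 66.32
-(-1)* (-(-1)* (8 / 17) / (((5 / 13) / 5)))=104 / 17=6.12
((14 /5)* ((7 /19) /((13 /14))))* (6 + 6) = 16464 /1235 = 13.33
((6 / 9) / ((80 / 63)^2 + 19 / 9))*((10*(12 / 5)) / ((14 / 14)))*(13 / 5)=825552 / 73895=11.17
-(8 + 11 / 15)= -131 / 15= -8.73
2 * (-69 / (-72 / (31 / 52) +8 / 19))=40641 / 35444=1.15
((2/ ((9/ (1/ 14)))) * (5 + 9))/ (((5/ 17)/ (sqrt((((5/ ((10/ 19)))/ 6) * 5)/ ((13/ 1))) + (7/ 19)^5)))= 571438/ 111424455 + 17 * sqrt(3705)/ 1755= 0.59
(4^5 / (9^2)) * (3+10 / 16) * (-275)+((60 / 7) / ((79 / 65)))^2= -310937817200 / 24770529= -12552.73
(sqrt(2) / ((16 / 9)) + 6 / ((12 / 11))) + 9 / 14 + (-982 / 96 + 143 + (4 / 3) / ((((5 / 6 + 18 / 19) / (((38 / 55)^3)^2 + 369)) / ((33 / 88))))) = 9*sqrt(2) / 16 + 9345998991525857 / 38531451750000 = 243.35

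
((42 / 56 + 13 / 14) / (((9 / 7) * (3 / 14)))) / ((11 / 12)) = 6.65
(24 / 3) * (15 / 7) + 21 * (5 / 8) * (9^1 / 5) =2283 / 56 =40.77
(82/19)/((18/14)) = 574/171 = 3.36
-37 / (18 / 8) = -148 / 9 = -16.44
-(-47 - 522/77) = 4141/77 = 53.78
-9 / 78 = -3 / 26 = -0.12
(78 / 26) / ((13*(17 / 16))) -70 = -15422 / 221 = -69.78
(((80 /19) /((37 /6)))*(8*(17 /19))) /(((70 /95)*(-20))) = -1632 /4921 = -0.33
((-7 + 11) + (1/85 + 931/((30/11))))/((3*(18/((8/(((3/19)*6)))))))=3346717/61965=54.01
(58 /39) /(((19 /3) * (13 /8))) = 0.14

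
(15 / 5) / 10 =3 / 10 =0.30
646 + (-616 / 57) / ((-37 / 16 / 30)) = 552698 / 703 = 786.20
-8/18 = -4/9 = -0.44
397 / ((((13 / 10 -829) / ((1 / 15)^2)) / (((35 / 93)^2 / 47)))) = -194530 / 30281627979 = -0.00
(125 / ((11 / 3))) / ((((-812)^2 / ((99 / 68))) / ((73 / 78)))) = 82125 / 1165720192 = 0.00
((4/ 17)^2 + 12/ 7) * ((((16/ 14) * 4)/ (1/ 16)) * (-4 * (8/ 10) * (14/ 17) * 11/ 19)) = -197.48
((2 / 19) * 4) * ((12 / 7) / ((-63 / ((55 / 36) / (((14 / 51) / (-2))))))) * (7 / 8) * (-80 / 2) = -37400 / 8379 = -4.46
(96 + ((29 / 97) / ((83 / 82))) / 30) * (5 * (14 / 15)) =162324806 / 362295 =448.05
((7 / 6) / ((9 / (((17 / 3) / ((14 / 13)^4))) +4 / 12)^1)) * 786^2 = 1049869857582 / 3597233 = 291854.84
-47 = -47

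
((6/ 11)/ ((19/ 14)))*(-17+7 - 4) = -5.63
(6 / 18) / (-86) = -1 / 258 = -0.00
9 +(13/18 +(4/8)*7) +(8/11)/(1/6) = 1741/99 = 17.59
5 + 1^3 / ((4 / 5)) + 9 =61 / 4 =15.25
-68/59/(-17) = 0.07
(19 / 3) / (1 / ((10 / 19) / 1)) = 10 / 3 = 3.33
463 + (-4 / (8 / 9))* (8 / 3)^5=-3883 / 27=-143.81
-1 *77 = -77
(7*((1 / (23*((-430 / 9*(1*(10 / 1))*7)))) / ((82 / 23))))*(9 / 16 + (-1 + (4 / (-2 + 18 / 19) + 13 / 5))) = 1179 / 28208000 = 0.00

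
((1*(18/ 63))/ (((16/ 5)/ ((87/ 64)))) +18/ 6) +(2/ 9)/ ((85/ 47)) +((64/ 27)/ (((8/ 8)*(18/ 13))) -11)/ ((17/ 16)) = -406963363/ 74027520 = -5.50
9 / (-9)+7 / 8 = -1 / 8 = -0.12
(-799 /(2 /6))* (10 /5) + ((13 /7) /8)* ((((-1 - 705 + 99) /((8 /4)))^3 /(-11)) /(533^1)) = -3687.09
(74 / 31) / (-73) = -74 / 2263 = -0.03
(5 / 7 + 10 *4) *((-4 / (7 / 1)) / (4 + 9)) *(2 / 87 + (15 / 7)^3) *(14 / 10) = -22367636 / 905177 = -24.71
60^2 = 3600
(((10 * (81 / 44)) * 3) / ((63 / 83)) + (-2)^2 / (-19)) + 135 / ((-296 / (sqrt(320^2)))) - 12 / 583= -421260185 / 5737886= -73.42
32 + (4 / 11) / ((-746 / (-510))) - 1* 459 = -1750961 / 4103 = -426.75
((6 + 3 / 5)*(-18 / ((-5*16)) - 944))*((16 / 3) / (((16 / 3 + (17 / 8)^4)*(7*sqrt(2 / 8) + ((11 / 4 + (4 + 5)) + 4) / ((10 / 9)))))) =-11663376384 / 159629995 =-73.07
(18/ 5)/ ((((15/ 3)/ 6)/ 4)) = 432/ 25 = 17.28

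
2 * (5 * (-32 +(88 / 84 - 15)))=-9650 / 21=-459.52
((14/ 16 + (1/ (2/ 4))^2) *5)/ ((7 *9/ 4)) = 65/ 42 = 1.55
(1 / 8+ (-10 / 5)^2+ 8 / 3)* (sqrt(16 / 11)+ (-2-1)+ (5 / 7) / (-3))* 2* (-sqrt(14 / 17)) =-163* sqrt(2618) / 561+ 163* sqrt(238) / 63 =25.05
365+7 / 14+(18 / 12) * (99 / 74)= 54391 / 148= 367.51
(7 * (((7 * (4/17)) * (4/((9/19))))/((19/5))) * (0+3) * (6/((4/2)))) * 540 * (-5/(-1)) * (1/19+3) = 613872000/323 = 1900532.51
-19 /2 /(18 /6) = -19 /6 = -3.17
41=41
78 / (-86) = -0.91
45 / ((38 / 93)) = 4185 / 38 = 110.13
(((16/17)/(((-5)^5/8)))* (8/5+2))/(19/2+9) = -4608/9828125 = -0.00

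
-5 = -5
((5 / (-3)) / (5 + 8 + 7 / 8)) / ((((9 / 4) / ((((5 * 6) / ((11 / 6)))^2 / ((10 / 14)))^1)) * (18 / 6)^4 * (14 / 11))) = -6400 / 32967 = -0.19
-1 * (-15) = 15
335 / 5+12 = 79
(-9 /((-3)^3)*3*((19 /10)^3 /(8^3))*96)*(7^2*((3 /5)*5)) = 3024819 /16000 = 189.05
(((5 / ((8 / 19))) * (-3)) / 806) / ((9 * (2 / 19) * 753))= -1805 / 29132064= -0.00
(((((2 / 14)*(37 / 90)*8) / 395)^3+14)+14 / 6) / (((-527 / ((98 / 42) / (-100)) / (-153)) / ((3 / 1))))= -31462829267913667 / 94785977376562500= -0.33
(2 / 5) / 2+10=51 / 5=10.20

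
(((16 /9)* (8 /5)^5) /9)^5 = 39614081257132168796771975168 /1039142728149890899658203125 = 38.12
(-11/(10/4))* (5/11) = -2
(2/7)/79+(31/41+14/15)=575797/340095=1.69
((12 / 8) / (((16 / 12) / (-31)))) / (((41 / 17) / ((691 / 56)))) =-3277413 / 18368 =-178.43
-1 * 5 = -5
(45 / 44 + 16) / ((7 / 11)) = 107 / 4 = 26.75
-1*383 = -383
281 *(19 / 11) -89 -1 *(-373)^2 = -1526059 / 11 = -138732.64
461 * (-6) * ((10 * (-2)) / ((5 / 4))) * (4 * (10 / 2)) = 885120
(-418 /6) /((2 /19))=-3971 /6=-661.83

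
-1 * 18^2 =-324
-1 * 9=-9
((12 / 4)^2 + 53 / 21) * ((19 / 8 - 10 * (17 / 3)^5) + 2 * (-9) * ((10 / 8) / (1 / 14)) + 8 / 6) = -13817439031 / 20412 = -676927.25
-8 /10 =-4 /5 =-0.80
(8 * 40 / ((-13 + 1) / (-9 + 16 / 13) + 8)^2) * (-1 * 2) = -408040 / 58081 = -7.03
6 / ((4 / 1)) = 3 / 2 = 1.50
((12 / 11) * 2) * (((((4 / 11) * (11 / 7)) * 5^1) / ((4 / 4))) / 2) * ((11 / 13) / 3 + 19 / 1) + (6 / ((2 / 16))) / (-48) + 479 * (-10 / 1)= -4735631 / 1001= -4730.90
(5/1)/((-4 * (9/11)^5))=-805255/236196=-3.41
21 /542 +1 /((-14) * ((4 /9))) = -1851 /15176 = -0.12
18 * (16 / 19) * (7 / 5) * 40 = 848.84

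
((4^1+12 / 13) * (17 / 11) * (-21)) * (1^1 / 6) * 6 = -22848 / 143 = -159.78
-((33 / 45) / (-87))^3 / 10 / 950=1331 / 21113252437500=0.00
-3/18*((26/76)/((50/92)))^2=-89401/1353750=-0.07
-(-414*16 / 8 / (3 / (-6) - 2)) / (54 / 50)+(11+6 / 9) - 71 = -366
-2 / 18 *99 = -11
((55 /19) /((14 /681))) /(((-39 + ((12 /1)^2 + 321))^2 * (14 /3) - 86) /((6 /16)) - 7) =22473 /360397814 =0.00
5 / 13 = 0.38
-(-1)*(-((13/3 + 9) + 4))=-52/3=-17.33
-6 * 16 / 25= -96 / 25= -3.84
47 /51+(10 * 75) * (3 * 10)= 1147547 /51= 22500.92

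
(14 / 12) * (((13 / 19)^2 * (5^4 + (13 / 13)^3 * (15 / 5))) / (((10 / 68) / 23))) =290483284 / 5415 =53644.19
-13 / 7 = -1.86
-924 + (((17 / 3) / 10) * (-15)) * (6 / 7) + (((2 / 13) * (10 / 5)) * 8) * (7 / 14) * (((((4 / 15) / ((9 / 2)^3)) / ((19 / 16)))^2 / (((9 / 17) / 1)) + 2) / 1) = -32836902442601899 / 35353195789275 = -928.82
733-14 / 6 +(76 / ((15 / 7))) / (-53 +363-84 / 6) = 270391 / 370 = 730.79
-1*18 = -18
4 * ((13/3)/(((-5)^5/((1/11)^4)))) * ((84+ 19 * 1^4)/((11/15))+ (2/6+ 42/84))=-9698/181182375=-0.00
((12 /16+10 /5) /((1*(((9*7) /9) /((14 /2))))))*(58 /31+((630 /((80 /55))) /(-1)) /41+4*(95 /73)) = -9.59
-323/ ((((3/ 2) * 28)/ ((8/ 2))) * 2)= -323/ 21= -15.38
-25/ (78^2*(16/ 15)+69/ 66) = -0.00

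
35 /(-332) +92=30509 /332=91.89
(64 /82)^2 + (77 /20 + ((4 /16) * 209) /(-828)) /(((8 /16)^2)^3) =422728604 /1739835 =242.97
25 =25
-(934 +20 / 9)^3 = -820610058.68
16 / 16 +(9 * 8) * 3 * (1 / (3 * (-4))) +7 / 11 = -180 / 11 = -16.36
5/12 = 0.42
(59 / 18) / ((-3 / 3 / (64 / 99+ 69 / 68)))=-659797 / 121176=-5.44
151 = 151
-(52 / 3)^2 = -2704 / 9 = -300.44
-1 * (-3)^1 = 3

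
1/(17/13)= 13/17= 0.76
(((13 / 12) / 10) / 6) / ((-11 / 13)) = -169 / 7920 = -0.02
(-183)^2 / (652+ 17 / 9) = 301401 / 5885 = 51.22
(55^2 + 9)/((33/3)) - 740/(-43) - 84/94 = 6494428/22231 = 292.13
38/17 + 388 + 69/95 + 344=1186963/1615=734.96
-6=-6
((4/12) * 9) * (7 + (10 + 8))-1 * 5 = 70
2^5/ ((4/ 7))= 56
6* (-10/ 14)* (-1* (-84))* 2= -720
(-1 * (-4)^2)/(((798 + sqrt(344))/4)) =-12768/159115 + 32 * sqrt(86)/159115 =-0.08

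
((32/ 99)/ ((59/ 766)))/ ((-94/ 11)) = -12256/ 24957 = -0.49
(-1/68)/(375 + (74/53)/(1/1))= -53/1356532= -0.00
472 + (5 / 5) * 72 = 544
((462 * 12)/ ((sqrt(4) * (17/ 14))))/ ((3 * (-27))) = -4312/ 153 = -28.18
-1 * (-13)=13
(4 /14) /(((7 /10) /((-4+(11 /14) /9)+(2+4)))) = 2630 /3087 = 0.85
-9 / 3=-3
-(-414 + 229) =185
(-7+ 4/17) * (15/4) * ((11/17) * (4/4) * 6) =-56925/578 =-98.49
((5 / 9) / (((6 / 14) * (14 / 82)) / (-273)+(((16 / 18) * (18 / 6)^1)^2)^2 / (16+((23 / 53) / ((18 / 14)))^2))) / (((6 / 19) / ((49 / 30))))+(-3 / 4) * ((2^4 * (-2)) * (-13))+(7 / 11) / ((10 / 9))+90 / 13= -3018812638386336283 / 9943765963328340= -303.59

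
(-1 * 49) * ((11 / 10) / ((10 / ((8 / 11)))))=-98 / 25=-3.92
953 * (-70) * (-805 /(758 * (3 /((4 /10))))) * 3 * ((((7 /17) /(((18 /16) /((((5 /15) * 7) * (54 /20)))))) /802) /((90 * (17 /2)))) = 210510076 /1976486895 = 0.11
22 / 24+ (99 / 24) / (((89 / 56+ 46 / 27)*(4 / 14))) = 316723 / 59748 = 5.30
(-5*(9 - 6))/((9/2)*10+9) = -5/18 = -0.28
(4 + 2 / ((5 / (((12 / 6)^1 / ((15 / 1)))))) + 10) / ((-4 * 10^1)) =-527 / 1500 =-0.35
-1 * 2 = -2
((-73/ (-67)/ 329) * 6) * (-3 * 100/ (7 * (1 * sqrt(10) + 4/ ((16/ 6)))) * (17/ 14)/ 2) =3350700/ 33483317 - 2233800 * sqrt(10)/ 33483317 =-0.11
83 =83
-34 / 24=-17 / 12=-1.42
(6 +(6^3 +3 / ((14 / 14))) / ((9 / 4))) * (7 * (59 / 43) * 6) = 256060 / 43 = 5954.88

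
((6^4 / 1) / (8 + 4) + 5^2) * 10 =1330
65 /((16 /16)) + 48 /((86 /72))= 4523 /43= 105.19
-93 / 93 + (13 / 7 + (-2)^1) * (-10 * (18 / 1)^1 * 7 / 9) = 19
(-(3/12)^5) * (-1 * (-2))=-1/512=-0.00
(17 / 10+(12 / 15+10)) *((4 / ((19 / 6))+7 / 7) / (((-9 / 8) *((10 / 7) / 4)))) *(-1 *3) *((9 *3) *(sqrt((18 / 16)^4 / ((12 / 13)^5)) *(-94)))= -322763805 *sqrt(39) / 2432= -828807.28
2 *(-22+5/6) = -127/3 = -42.33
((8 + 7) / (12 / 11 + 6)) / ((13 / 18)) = 495 / 169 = 2.93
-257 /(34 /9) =-2313 /34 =-68.03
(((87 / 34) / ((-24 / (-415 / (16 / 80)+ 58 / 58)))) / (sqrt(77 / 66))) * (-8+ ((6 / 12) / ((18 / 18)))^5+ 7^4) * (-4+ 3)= -135464713 * sqrt(42) / 1792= -489906.07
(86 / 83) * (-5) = -430 / 83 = -5.18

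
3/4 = 0.75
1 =1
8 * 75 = 600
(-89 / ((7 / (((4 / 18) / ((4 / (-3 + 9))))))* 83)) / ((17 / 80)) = -7120 / 29631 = -0.24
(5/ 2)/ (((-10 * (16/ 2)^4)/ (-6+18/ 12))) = 9/ 32768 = 0.00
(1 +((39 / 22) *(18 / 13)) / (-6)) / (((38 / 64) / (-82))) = -17056 / 209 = -81.61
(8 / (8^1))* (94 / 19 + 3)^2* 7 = 442.12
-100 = -100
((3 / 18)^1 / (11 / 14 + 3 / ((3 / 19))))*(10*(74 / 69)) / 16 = 1295 / 229356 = 0.01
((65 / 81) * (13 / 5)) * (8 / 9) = 1352 / 729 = 1.85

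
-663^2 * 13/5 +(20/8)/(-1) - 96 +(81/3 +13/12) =-1142949.82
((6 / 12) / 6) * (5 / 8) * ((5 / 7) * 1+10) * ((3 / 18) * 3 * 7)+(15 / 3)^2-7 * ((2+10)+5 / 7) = -3971 / 64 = -62.05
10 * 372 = 3720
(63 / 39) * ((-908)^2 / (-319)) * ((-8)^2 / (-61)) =1108079616 / 252967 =4380.33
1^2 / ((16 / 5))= 5 / 16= 0.31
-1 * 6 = -6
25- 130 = -105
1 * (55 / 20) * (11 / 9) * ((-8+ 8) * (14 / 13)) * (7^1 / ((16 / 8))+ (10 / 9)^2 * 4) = 0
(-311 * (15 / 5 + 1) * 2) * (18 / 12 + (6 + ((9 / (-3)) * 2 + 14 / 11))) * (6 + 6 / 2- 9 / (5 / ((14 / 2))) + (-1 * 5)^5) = 1187053412 / 55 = 21582789.31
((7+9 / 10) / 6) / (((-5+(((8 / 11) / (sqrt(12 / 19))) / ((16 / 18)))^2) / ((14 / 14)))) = -9559 / 28605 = -0.33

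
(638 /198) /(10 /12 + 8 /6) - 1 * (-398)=15580 /39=399.49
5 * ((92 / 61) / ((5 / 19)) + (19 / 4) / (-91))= 630477 / 22204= 28.39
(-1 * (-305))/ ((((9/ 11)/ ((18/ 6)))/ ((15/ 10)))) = 1677.50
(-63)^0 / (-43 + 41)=-1 / 2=-0.50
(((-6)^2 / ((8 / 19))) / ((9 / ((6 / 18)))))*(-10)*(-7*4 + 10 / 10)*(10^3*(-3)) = -2565000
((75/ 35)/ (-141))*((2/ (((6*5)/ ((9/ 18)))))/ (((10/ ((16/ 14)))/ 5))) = -0.00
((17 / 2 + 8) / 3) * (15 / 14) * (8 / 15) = 22 / 7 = 3.14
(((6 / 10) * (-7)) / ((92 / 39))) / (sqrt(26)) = -63 * sqrt(26) / 920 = -0.35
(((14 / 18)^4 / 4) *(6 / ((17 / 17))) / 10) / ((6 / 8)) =2401 / 32805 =0.07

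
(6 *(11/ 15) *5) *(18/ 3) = 132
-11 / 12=-0.92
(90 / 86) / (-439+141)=-45 / 12814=-0.00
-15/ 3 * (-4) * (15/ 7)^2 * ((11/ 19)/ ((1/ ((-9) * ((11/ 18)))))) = -272250/ 931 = -292.43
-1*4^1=-4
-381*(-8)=3048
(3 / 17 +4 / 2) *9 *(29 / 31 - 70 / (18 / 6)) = -231213 / 527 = -438.73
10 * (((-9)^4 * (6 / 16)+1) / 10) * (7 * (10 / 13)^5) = 1722962500 / 371293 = 4640.44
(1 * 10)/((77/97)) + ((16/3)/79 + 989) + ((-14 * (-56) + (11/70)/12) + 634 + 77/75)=8835087923/3649800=2420.70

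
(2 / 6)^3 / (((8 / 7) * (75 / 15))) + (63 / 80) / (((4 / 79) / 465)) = 62486291 / 8640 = 7232.21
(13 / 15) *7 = 6.07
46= 46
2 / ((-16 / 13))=-13 / 8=-1.62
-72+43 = -29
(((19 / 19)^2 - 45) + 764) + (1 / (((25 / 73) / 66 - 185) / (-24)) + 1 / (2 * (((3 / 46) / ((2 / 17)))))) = 32775616862 / 45456555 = 721.03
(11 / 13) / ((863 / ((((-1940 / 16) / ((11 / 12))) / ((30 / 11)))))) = -1067 / 22438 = -0.05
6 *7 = 42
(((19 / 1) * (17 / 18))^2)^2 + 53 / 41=446271713609 / 4304016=103687.28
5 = 5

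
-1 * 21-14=-35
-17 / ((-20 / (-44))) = -187 / 5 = -37.40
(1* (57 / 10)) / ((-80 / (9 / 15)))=-171 / 4000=-0.04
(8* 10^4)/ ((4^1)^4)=625/ 2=312.50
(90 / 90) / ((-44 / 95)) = -95 / 44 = -2.16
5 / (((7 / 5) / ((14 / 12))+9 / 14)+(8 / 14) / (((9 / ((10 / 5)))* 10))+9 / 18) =225 / 106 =2.12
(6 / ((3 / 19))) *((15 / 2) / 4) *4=285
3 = 3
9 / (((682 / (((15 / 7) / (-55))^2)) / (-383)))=-31023 / 4043578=-0.01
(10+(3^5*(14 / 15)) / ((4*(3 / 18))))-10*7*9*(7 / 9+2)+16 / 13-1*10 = -91557 / 65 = -1408.57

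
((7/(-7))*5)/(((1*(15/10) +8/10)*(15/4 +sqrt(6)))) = -1000/989 +800*sqrt(6)/2967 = -0.35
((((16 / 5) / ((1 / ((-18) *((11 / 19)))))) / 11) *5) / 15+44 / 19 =124 / 95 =1.31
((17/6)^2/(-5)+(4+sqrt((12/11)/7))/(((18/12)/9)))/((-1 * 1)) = -4031/180 - 12 * sqrt(231)/77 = -24.76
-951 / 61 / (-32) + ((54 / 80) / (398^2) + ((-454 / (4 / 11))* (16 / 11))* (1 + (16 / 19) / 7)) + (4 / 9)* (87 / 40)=-2033.01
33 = 33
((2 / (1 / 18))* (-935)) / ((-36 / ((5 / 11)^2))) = 193.18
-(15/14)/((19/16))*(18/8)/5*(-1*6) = 2.44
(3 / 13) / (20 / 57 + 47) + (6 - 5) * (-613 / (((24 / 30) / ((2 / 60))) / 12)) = -21507989 / 70174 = -306.50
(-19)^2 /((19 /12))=228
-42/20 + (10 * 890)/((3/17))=1512937/30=50431.23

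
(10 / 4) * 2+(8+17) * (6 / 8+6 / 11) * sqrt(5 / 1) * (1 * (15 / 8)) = 5+21375 * sqrt(5) / 352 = 140.78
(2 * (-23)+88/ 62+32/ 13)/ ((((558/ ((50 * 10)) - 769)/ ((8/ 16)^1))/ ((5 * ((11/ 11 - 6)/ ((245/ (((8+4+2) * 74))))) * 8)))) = -12560760000/ 541550191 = -23.19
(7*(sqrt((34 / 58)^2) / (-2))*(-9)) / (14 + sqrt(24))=0.98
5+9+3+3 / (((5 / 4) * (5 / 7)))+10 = 759 / 25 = 30.36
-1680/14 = -120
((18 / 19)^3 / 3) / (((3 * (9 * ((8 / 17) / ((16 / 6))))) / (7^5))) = 999.75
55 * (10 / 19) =550 / 19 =28.95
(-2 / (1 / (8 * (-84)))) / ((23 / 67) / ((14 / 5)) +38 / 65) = 27314560 / 14373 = 1900.41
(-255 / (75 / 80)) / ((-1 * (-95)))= -272 / 95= -2.86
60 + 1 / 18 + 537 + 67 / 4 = 22097 / 36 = 613.81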